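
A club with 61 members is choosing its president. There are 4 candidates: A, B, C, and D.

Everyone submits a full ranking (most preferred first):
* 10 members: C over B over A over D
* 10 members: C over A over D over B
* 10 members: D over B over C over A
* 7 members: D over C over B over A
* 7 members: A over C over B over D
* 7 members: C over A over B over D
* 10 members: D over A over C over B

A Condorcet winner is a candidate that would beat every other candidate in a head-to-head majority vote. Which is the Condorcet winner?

C

C vs A: 44–17
C vs B: 51–10
C vs D: 34–27
C beats every other candidate.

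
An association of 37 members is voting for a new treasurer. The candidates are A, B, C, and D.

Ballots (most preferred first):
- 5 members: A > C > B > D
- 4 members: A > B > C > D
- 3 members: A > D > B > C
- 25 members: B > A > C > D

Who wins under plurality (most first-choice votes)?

B

First-place votes: A 12, B 25, C 0, D 0.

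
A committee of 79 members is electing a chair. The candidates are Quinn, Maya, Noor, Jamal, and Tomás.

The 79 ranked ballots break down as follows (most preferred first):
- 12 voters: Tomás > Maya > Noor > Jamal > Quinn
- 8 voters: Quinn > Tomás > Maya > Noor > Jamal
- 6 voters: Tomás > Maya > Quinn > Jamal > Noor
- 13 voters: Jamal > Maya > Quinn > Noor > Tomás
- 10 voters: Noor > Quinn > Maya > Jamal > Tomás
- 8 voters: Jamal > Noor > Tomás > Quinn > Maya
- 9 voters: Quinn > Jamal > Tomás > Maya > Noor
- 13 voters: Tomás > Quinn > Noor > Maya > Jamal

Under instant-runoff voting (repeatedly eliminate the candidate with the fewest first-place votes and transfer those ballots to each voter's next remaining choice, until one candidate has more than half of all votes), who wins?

Quinn

Round 1: Quinn 17, Maya 0, Noor 10, Jamal 21, Tomás 31. Maya eliminated.
Round 2: Quinn 17, Noor 10, Jamal 21, Tomás 31. Noor eliminated.
Round 3: Quinn 27, Jamal 21, Tomás 31. Jamal eliminated.
Round 4: Quinn 40, Tomás 39. Quinn has a majority (≥40).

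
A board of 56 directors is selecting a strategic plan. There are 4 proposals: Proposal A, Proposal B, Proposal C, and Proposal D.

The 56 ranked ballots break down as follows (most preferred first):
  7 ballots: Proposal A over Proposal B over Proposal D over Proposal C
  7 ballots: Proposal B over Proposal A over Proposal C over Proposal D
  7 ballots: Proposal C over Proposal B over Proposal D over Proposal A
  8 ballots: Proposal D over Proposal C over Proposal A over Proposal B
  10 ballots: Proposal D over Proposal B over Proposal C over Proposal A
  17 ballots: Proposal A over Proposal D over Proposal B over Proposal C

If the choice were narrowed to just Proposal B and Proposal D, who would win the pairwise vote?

Proposal B is ranked above Proposal D on 21 ballots; Proposal D above Proposal B on 35.

Proposal D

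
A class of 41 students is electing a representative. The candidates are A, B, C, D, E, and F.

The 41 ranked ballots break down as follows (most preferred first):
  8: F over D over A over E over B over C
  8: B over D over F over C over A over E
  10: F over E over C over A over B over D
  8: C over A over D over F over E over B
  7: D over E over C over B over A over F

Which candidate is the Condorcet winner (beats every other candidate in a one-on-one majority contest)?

D vs A: 23–18
D vs B: 23–18
D vs C: 23–18
D vs E: 31–10
D vs F: 23–18
D beats every other candidate.

D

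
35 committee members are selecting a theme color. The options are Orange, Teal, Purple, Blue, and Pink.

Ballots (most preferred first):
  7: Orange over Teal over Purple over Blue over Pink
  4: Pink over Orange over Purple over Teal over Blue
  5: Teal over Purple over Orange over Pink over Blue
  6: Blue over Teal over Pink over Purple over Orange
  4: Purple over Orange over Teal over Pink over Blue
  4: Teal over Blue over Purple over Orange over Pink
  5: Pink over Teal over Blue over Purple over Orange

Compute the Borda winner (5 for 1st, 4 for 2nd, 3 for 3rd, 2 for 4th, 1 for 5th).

Teal

Orange: 7×5 + 4×4 + 5×3 + 6×1 + 4×4 + 4×2 + 5×1 = 101
Teal: 7×4 + 4×2 + 5×5 + 6×4 + 4×3 + 4×5 + 5×4 = 137
Purple: 7×3 + 4×3 + 5×4 + 6×2 + 4×5 + 4×3 + 5×2 = 107
Blue: 7×2 + 4×1 + 5×1 + 6×5 + 4×1 + 4×4 + 5×3 = 88
Pink: 7×1 + 4×5 + 5×2 + 6×3 + 4×2 + 4×1 + 5×5 = 92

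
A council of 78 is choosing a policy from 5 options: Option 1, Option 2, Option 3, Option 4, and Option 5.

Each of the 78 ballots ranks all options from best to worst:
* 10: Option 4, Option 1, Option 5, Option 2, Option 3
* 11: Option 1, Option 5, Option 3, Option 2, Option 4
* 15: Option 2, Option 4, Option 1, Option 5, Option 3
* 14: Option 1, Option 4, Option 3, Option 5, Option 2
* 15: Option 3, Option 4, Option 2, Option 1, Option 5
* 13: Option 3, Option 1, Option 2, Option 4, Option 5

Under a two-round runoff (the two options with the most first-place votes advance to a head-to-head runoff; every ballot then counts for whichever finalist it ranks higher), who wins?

Round 1 first-place votes: Option 1 25, Option 2 15, Option 3 28, Option 4 10, Option 5 0. Option 3 and Option 1 advance.
Runoff: Option 3 is ranked above Option 1 on 28 ballots, Option 1 above Option 3 on 50.

Option 1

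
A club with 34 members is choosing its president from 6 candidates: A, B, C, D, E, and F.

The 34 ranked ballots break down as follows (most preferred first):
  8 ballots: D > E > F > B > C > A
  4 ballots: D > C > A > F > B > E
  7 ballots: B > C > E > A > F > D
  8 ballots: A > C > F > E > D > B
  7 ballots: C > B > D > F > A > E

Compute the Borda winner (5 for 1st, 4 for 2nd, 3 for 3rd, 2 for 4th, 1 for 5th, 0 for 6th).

A: 8×0 + 4×3 + 7×2 + 8×5 + 7×1 = 73
B: 8×2 + 4×1 + 7×5 + 8×0 + 7×4 = 83
C: 8×1 + 4×4 + 7×4 + 8×4 + 7×5 = 119
D: 8×5 + 4×5 + 7×0 + 8×1 + 7×3 = 89
E: 8×4 + 4×0 + 7×3 + 8×2 + 7×0 = 69
F: 8×3 + 4×2 + 7×1 + 8×3 + 7×2 = 77

C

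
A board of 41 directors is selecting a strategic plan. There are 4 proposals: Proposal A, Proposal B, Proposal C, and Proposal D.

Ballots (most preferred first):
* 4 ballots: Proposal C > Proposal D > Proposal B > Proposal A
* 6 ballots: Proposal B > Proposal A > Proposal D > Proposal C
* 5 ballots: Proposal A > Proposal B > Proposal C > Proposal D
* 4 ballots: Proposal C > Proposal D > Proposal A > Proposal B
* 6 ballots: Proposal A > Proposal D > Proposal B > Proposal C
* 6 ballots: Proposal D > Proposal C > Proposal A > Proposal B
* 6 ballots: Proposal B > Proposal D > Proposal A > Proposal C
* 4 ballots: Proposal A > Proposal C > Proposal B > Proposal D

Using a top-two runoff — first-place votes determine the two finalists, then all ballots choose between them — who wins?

Proposal A

Round 1 first-place votes: Proposal A 15, Proposal B 12, Proposal C 8, Proposal D 6. Proposal A and Proposal B advance.
Runoff: Proposal A is ranked above Proposal B on 25 ballots, Proposal B above Proposal A on 16.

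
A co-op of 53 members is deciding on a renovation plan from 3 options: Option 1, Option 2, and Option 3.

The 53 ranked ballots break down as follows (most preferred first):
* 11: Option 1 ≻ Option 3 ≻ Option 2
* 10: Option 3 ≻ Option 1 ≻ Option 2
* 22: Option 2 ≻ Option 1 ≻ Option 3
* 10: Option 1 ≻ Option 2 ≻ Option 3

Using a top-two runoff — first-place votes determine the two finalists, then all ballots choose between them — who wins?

Round 1 first-place votes: Option 1 21, Option 2 22, Option 3 10. Option 2 and Option 1 advance.
Runoff: Option 2 is ranked above Option 1 on 22 ballots, Option 1 above Option 2 on 31.

Option 1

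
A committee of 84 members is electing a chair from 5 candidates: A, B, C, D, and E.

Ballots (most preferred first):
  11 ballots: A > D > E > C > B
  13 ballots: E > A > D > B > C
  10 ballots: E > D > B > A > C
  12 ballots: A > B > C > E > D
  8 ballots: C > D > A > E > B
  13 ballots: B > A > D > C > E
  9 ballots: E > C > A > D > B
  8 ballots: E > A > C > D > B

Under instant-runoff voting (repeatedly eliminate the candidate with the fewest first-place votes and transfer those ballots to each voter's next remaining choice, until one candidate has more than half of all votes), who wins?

A

Round 1: A 23, B 13, C 8, D 0, E 40. D eliminated.
Round 2: A 23, B 13, C 8, E 40. C eliminated.
Round 3: A 31, B 13, E 40. B eliminated.
Round 4: A 44, E 40. A has a majority (≥43).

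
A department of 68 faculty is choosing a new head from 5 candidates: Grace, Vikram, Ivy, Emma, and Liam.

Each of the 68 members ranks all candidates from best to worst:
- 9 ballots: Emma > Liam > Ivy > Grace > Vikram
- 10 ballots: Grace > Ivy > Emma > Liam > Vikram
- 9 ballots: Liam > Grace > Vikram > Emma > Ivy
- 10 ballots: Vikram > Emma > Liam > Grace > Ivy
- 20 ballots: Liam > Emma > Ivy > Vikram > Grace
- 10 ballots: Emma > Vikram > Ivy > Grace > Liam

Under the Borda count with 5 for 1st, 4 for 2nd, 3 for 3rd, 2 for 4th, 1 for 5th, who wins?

Emma

Grace: 9×2 + 10×5 + 9×4 + 10×2 + 20×1 + 10×2 = 164
Vikram: 9×1 + 10×1 + 9×3 + 10×5 + 20×2 + 10×4 = 176
Ivy: 9×3 + 10×4 + 9×1 + 10×1 + 20×3 + 10×3 = 176
Emma: 9×5 + 10×3 + 9×2 + 10×4 + 20×4 + 10×5 = 263
Liam: 9×4 + 10×2 + 9×5 + 10×3 + 20×5 + 10×1 = 241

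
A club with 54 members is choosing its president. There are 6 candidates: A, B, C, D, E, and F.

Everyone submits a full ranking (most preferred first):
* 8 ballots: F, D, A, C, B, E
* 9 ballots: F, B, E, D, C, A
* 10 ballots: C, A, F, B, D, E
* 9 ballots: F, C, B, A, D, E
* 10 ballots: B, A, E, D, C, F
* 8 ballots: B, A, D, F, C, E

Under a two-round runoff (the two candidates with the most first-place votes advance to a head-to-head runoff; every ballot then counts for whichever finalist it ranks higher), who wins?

F

Round 1 first-place votes: A 0, B 18, C 10, D 0, E 0, F 26. F and B advance.
Runoff: F is ranked above B on 36 ballots, B above F on 18.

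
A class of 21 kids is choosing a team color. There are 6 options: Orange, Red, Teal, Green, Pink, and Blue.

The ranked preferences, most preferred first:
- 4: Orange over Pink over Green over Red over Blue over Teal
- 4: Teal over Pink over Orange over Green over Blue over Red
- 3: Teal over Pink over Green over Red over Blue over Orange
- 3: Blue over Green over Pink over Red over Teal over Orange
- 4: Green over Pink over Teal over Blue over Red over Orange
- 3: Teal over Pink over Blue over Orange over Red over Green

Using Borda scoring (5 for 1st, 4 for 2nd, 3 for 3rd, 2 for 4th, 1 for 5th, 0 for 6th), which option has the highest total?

Pink

Orange: 4×5 + 4×3 + 3×0 + 3×0 + 4×0 + 3×2 = 38
Red: 4×2 + 4×0 + 3×2 + 3×2 + 4×1 + 3×1 = 27
Teal: 4×0 + 4×5 + 3×5 + 3×1 + 4×3 + 3×5 = 65
Green: 4×3 + 4×2 + 3×3 + 3×4 + 4×5 + 3×0 = 61
Pink: 4×4 + 4×4 + 3×4 + 3×3 + 4×4 + 3×4 = 81
Blue: 4×1 + 4×1 + 3×1 + 3×5 + 4×2 + 3×3 = 43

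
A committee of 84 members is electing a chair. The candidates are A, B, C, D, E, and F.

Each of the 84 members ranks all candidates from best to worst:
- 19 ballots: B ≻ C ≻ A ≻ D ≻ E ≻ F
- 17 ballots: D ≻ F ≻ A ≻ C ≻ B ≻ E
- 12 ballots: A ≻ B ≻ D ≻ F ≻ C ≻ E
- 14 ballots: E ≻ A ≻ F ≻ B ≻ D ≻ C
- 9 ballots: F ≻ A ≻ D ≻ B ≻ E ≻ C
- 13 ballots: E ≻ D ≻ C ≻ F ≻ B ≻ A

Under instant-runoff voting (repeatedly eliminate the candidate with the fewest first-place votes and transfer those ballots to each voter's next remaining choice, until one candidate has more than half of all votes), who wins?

A

Round 1: A 12, B 19, C 0, D 17, E 27, F 9. C eliminated.
Round 2: A 12, B 19, D 17, E 27, F 9. F eliminated.
Round 3: A 21, B 19, D 17, E 27. D eliminated.
Round 4: A 38, B 19, E 27. B eliminated.
Round 5: A 57, E 27. A has a majority (≥43).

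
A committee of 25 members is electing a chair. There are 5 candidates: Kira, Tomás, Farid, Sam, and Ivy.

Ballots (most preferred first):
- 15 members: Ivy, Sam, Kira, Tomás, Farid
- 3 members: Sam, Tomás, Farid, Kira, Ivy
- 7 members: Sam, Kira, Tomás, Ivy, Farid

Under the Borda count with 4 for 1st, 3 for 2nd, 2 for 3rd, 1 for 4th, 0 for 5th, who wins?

Kira: 15×2 + 3×1 + 7×3 = 54
Tomás: 15×1 + 3×3 + 7×2 = 38
Farid: 15×0 + 3×2 + 7×0 = 6
Sam: 15×3 + 3×4 + 7×4 = 85
Ivy: 15×4 + 3×0 + 7×1 = 67

Sam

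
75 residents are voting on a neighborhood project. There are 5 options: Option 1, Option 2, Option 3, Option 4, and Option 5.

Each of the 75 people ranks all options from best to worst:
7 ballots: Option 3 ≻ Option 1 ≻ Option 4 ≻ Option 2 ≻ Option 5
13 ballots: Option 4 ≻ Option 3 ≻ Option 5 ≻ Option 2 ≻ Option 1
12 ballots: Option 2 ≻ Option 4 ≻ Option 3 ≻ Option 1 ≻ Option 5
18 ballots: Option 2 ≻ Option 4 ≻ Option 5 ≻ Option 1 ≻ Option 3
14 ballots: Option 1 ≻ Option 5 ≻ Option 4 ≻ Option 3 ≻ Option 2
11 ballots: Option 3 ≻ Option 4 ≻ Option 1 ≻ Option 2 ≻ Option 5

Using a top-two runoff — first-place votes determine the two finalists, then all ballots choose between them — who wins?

Option 3

Round 1 first-place votes: Option 1 14, Option 2 30, Option 3 18, Option 4 13, Option 5 0. Option 2 and Option 3 advance.
Runoff: Option 2 is ranked above Option 3 on 30 ballots, Option 3 above Option 2 on 45.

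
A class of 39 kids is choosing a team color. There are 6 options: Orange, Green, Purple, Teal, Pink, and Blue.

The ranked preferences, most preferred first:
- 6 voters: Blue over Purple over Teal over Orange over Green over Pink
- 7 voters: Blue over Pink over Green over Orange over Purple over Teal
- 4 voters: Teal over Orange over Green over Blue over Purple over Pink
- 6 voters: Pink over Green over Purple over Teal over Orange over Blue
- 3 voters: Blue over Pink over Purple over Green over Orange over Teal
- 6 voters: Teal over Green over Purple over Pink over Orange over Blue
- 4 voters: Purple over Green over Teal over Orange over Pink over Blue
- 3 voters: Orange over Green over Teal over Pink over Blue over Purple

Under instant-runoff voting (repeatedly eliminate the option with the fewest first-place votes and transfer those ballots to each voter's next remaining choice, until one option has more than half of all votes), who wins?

Round 1: Orange 3, Green 0, Purple 4, Teal 10, Pink 6, Blue 16. Green eliminated.
Round 2: Orange 3, Purple 4, Teal 10, Pink 6, Blue 16. Orange eliminated.
Round 3: Purple 4, Teal 13, Pink 6, Blue 16. Purple eliminated.
Round 4: Teal 17, Pink 6, Blue 16. Pink eliminated.
Round 5: Teal 23, Blue 16. Teal has a majority (≥20).

Teal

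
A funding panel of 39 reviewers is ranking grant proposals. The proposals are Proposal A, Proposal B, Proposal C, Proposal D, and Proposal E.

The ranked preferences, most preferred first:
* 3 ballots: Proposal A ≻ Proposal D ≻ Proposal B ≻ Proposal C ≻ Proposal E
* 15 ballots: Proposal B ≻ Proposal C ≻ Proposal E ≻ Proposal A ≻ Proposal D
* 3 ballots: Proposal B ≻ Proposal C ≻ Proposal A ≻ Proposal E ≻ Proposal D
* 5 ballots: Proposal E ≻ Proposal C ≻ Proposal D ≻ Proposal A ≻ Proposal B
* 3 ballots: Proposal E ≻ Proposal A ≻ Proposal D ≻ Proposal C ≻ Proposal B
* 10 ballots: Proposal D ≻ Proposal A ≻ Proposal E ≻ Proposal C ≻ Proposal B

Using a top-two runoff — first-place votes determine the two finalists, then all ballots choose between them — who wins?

Proposal D

Round 1 first-place votes: Proposal A 3, Proposal B 18, Proposal C 0, Proposal D 10, Proposal E 8. Proposal B and Proposal D advance.
Runoff: Proposal B is ranked above Proposal D on 18 ballots, Proposal D above Proposal B on 21.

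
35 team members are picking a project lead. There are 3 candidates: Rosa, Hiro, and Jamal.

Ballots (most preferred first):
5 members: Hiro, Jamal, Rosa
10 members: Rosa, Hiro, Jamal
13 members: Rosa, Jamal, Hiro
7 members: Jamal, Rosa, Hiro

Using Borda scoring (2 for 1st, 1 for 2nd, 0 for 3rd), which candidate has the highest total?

Rosa

Rosa: 5×0 + 10×2 + 13×2 + 7×1 = 53
Hiro: 5×2 + 10×1 + 13×0 + 7×0 = 20
Jamal: 5×1 + 10×0 + 13×1 + 7×2 = 32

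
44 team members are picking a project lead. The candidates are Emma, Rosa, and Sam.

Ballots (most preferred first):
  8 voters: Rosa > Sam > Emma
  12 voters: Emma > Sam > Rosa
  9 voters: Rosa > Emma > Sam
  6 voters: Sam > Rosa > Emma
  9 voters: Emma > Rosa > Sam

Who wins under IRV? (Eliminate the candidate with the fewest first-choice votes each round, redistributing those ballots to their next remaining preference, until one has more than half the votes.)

Round 1: Emma 21, Rosa 17, Sam 6. Sam eliminated.
Round 2: Emma 21, Rosa 23. Rosa has a majority (≥23).

Rosa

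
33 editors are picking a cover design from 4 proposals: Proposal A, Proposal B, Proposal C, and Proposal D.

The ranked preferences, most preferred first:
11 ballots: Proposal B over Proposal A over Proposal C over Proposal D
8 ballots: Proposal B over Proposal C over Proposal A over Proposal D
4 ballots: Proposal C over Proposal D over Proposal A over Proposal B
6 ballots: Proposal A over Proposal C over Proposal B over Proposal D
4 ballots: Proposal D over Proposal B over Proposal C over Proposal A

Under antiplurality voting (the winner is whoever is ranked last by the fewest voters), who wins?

Proposal C

Last-place votes: Proposal A 4, Proposal B 4, Proposal C 0, Proposal D 25.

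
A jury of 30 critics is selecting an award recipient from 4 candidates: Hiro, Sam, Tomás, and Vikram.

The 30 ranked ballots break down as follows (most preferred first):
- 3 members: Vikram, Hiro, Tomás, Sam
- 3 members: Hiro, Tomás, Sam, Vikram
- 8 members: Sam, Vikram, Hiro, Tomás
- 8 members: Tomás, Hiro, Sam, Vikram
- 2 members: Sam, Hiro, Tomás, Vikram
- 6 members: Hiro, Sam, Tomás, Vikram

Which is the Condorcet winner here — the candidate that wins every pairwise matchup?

Hiro

Hiro vs Sam: 20–10
Hiro vs Tomás: 22–8
Hiro vs Vikram: 19–11
Hiro beats every other candidate.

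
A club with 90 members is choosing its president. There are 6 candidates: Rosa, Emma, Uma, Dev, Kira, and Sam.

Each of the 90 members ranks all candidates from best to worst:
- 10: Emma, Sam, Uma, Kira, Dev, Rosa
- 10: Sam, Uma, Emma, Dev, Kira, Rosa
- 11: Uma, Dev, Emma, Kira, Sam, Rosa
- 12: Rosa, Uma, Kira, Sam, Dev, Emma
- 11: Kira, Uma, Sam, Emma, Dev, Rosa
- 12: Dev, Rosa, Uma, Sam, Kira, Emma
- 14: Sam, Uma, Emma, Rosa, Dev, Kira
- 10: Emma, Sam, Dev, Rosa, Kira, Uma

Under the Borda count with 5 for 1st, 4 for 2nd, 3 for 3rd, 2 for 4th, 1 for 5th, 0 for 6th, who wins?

Uma

Rosa: 10×0 + 10×0 + 11×0 + 12×5 + 11×0 + 12×4 + 14×2 + 10×2 = 156
Emma: 10×5 + 10×3 + 11×3 + 12×0 + 11×2 + 12×0 + 14×3 + 10×5 = 227
Uma: 10×3 + 10×4 + 11×5 + 12×4 + 11×4 + 12×3 + 14×4 + 10×0 = 309
Dev: 10×1 + 10×2 + 11×4 + 12×1 + 11×1 + 12×5 + 14×1 + 10×3 = 201
Kira: 10×2 + 10×1 + 11×2 + 12×3 + 11×5 + 12×1 + 14×0 + 10×1 = 165
Sam: 10×4 + 10×5 + 11×1 + 12×2 + 11×3 + 12×2 + 14×5 + 10×4 = 292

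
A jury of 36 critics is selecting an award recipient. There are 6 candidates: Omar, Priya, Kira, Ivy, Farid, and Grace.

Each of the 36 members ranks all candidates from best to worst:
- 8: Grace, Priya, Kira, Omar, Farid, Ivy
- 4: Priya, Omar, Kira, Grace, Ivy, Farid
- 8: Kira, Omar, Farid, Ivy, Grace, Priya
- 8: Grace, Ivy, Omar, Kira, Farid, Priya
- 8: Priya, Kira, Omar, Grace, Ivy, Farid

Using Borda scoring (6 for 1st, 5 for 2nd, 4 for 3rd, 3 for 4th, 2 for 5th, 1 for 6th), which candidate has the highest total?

Kira

Omar: 8×3 + 4×5 + 8×5 + 8×4 + 8×4 = 148
Priya: 8×5 + 4×6 + 8×1 + 8×1 + 8×6 = 128
Kira: 8×4 + 4×4 + 8×6 + 8×3 + 8×5 = 160
Ivy: 8×1 + 4×2 + 8×3 + 8×5 + 8×2 = 96
Farid: 8×2 + 4×1 + 8×4 + 8×2 + 8×1 = 76
Grace: 8×6 + 4×3 + 8×2 + 8×6 + 8×3 = 148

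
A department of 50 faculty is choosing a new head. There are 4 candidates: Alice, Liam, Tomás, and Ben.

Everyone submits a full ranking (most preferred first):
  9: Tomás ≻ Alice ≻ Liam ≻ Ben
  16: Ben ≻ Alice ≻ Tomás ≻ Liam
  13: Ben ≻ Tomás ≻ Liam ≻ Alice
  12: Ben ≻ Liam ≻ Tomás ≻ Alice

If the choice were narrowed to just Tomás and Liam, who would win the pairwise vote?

Tomás is ranked above Liam on 38 ballots; Liam above Tomás on 12.

Tomás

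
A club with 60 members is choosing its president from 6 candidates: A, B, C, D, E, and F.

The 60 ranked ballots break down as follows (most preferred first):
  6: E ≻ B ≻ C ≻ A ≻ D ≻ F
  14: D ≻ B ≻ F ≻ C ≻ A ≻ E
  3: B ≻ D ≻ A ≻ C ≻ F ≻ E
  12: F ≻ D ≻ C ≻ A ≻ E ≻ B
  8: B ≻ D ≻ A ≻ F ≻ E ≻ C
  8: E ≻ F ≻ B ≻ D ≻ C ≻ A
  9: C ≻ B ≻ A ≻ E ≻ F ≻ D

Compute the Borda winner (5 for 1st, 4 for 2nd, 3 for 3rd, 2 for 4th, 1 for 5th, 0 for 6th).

B

A: 6×2 + 14×1 + 3×3 + 12×2 + 8×3 + 8×0 + 9×3 = 110
B: 6×4 + 14×4 + 3×5 + 12×0 + 8×5 + 8×3 + 9×4 = 195
C: 6×3 + 14×2 + 3×2 + 12×3 + 8×0 + 8×1 + 9×5 = 141
D: 6×1 + 14×5 + 3×4 + 12×4 + 8×4 + 8×2 + 9×0 = 184
E: 6×5 + 14×0 + 3×0 + 12×1 + 8×1 + 8×5 + 9×2 = 108
F: 6×0 + 14×3 + 3×1 + 12×5 + 8×2 + 8×4 + 9×1 = 162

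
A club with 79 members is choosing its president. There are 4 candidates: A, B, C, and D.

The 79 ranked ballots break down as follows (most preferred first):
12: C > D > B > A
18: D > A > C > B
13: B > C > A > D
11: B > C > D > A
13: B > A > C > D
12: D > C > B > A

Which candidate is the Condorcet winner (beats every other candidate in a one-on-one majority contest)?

C

C vs A: 48–31
C vs B: 42–37
C vs D: 49–30
C beats every other candidate.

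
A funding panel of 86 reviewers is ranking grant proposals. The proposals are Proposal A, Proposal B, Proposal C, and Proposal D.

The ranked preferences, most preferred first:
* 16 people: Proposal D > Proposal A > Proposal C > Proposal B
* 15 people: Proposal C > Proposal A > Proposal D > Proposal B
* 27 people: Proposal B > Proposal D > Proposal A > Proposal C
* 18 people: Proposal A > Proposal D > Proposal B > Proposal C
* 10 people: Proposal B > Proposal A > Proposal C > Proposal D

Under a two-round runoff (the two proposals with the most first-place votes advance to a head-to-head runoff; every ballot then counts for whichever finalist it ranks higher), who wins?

Proposal A

Round 1 first-place votes: Proposal A 18, Proposal B 37, Proposal C 15, Proposal D 16. Proposal B and Proposal A advance.
Runoff: Proposal B is ranked above Proposal A on 37 ballots, Proposal A above Proposal B on 49.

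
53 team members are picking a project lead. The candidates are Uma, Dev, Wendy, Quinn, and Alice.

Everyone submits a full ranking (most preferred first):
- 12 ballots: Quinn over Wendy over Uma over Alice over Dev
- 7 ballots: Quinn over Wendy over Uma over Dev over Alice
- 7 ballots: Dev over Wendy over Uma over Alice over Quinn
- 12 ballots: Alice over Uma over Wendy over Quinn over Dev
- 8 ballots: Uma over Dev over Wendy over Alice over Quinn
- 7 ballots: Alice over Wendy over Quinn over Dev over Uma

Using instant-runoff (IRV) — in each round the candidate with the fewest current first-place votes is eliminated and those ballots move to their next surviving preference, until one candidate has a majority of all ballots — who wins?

Round 1: Uma 8, Dev 7, Wendy 0, Quinn 19, Alice 19. Wendy eliminated.
Round 2: Uma 8, Dev 7, Quinn 19, Alice 19. Dev eliminated.
Round 3: Uma 15, Quinn 19, Alice 19. Uma eliminated.
Round 4: Quinn 19, Alice 34. Alice has a majority (≥27).

Alice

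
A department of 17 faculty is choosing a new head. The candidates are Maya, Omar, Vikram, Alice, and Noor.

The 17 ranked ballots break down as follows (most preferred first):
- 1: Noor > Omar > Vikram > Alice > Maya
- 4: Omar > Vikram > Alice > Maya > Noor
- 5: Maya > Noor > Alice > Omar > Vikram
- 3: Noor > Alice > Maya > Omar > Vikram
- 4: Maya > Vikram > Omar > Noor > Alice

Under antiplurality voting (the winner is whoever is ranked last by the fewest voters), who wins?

Omar

Last-place votes: Maya 1, Omar 0, Vikram 8, Alice 4, Noor 4.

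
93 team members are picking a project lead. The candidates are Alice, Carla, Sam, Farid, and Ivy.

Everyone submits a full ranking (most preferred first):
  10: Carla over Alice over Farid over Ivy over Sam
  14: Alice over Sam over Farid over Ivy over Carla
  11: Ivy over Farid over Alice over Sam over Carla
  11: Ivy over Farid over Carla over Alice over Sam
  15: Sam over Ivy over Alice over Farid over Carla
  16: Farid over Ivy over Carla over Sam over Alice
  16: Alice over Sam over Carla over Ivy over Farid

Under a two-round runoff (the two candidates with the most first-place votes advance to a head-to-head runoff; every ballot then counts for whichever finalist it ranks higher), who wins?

Ivy

Round 1 first-place votes: Alice 30, Carla 10, Sam 15, Farid 16, Ivy 22. Alice and Ivy advance.
Runoff: Alice is ranked above Ivy on 40 ballots, Ivy above Alice on 53.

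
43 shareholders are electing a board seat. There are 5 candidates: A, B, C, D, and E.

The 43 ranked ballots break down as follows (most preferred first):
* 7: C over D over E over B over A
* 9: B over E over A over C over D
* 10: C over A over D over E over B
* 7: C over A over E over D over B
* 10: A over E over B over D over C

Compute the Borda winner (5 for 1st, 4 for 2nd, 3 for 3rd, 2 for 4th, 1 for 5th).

A

A: 7×1 + 9×3 + 10×4 + 7×4 + 10×5 = 152
B: 7×2 + 9×5 + 10×1 + 7×1 + 10×3 = 106
C: 7×5 + 9×2 + 10×5 + 7×5 + 10×1 = 148
D: 7×4 + 9×1 + 10×3 + 7×2 + 10×2 = 101
E: 7×3 + 9×4 + 10×2 + 7×3 + 10×4 = 138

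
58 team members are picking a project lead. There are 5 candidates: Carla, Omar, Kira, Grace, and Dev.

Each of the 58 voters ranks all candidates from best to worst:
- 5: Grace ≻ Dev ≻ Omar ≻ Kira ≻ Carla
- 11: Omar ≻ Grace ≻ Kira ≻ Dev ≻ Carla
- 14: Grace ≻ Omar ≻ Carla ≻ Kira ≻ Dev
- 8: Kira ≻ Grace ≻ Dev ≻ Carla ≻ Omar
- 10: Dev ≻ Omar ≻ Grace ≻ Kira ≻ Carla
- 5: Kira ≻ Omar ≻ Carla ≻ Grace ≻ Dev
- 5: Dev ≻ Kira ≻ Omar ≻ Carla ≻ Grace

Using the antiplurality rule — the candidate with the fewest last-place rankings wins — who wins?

Kira

Last-place votes: Carla 26, Omar 8, Kira 0, Grace 5, Dev 19.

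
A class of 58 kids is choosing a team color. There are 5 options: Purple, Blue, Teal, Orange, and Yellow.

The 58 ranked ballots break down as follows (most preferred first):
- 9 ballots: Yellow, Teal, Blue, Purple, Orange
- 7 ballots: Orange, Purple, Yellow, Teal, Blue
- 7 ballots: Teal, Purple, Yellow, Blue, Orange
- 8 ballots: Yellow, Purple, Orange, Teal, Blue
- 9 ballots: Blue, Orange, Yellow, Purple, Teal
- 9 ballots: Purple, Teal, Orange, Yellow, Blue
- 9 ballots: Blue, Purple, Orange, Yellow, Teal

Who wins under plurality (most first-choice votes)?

First-place votes: Purple 9, Blue 18, Teal 7, Orange 7, Yellow 17.

Blue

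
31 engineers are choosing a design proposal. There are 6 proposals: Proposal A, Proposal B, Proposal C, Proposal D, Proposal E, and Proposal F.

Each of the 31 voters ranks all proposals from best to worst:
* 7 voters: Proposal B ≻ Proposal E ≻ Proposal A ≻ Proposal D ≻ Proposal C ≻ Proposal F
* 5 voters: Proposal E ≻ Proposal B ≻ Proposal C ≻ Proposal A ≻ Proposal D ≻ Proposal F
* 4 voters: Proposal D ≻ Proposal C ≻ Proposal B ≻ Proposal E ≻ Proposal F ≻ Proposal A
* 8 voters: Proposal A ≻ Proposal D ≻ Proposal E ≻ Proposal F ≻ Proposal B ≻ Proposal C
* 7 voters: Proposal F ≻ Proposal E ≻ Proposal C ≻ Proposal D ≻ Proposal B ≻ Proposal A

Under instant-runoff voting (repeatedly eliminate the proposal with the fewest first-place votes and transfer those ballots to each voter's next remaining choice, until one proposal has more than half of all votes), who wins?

Round 1: Proposal A 8, Proposal B 7, Proposal C 0, Proposal D 4, Proposal E 5, Proposal F 7. Proposal C eliminated.
Round 2: Proposal A 8, Proposal B 7, Proposal D 4, Proposal E 5, Proposal F 7. Proposal D eliminated.
Round 3: Proposal A 8, Proposal B 11, Proposal E 5, Proposal F 7. Proposal E eliminated.
Round 4: Proposal A 8, Proposal B 16, Proposal F 7. Proposal B has a majority (≥16).

Proposal B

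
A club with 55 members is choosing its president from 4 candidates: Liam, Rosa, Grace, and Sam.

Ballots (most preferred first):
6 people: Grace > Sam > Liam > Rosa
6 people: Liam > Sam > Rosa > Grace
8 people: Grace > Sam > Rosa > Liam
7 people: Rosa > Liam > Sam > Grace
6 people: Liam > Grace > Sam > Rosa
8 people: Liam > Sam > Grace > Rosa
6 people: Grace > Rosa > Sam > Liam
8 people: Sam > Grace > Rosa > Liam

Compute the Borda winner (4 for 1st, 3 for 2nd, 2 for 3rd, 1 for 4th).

Sam

Liam: 6×2 + 6×4 + 8×1 + 7×3 + 6×4 + 8×4 + 6×1 + 8×1 = 135
Rosa: 6×1 + 6×2 + 8×2 + 7×4 + 6×1 + 8×1 + 6×3 + 8×2 = 110
Grace: 6×4 + 6×1 + 8×4 + 7×1 + 6×3 + 8×2 + 6×4 + 8×3 = 151
Sam: 6×3 + 6×3 + 8×3 + 7×2 + 6×2 + 8×3 + 6×2 + 8×4 = 154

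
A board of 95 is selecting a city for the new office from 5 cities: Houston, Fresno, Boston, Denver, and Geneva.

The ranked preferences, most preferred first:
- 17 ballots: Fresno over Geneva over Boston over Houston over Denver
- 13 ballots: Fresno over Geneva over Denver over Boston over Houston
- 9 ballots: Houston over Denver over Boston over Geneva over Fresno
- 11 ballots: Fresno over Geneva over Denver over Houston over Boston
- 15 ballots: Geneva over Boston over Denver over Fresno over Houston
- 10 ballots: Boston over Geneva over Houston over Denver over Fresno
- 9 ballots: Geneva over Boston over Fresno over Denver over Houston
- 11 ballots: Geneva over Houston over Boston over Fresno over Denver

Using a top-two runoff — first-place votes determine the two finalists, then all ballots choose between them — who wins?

Round 1 first-place votes: Houston 9, Fresno 41, Boston 10, Denver 0, Geneva 35. Fresno and Geneva advance.
Runoff: Fresno is ranked above Geneva on 41 ballots, Geneva above Fresno on 54.

Geneva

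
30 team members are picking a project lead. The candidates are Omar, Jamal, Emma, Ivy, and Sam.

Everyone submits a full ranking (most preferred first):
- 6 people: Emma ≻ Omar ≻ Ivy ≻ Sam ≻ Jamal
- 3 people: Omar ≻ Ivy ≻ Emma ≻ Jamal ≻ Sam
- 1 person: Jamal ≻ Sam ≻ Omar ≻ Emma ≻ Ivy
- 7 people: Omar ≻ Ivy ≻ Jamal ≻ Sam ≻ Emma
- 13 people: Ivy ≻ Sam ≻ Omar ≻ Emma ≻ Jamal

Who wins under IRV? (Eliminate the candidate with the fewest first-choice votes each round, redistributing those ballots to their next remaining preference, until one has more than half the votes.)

Round 1: Omar 10, Jamal 1, Emma 6, Ivy 13, Sam 0. Sam eliminated.
Round 2: Omar 10, Jamal 1, Emma 6, Ivy 13. Jamal eliminated.
Round 3: Omar 11, Emma 6, Ivy 13. Emma eliminated.
Round 4: Omar 17, Ivy 13. Omar has a majority (≥16).

Omar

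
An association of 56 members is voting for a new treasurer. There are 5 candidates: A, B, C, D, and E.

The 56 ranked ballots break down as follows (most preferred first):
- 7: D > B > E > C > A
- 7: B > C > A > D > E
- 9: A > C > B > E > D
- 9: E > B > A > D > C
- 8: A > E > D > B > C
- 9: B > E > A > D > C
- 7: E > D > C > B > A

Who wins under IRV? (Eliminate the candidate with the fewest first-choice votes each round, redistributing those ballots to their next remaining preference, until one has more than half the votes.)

Round 1: A 17, B 16, C 0, D 7, E 16. C eliminated.
Round 2: A 17, B 16, D 7, E 16. D eliminated.
Round 3: A 17, B 23, E 16. E eliminated.
Round 4: A 17, B 39. B has a majority (≥29).

B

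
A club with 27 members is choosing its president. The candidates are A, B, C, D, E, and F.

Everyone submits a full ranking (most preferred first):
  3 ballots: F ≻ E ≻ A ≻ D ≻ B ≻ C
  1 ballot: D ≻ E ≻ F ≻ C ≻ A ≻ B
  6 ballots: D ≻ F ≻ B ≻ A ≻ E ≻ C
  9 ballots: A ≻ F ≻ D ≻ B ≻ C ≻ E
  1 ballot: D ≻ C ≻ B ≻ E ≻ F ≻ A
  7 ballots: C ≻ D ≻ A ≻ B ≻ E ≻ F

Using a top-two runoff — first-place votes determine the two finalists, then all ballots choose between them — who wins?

Round 1 first-place votes: A 9, B 0, C 7, D 8, E 0, F 3. A and D advance.
Runoff: A is ranked above D on 12 ballots, D above A on 15.

D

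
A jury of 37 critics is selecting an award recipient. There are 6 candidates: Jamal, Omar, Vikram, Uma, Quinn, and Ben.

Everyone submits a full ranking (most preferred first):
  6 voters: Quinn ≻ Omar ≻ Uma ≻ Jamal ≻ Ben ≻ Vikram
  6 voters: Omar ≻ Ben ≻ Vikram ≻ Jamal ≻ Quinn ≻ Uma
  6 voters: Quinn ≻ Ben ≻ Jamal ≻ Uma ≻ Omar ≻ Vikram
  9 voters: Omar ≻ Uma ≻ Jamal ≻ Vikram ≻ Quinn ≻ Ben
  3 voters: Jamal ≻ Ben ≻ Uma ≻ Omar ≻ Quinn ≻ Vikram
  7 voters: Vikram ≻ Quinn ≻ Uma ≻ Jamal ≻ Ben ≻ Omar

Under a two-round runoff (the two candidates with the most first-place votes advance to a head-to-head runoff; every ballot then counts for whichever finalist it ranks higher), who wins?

Quinn

Round 1 first-place votes: Jamal 3, Omar 15, Vikram 7, Uma 0, Quinn 12, Ben 0. Omar and Quinn advance.
Runoff: Omar is ranked above Quinn on 18 ballots, Quinn above Omar on 19.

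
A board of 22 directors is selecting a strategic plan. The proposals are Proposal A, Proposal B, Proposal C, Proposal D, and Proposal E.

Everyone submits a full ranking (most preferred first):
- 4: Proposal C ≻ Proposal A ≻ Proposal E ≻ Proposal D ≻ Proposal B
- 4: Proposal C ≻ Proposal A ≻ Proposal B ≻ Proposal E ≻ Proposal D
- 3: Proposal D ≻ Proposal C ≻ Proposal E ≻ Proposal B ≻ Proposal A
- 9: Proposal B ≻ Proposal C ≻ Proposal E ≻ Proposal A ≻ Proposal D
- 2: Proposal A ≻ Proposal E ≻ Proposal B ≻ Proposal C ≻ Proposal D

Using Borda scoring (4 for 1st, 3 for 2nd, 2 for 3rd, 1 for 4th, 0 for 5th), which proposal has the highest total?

Proposal C

Proposal A: 4×3 + 4×3 + 3×0 + 9×1 + 2×4 = 41
Proposal B: 4×0 + 4×2 + 3×1 + 9×4 + 2×2 = 51
Proposal C: 4×4 + 4×4 + 3×3 + 9×3 + 2×1 = 70
Proposal D: 4×1 + 4×0 + 3×4 + 9×0 + 2×0 = 16
Proposal E: 4×2 + 4×1 + 3×2 + 9×2 + 2×3 = 42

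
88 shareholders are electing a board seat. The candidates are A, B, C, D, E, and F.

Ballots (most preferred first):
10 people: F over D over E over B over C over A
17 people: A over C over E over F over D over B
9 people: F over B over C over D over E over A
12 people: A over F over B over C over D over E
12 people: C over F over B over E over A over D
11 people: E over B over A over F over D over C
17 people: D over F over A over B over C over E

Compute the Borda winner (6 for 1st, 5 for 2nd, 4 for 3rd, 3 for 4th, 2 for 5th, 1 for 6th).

A: 10×1 + 17×6 + 9×1 + 12×6 + 12×2 + 11×4 + 17×4 = 329
B: 10×3 + 17×1 + 9×5 + 12×4 + 12×4 + 11×5 + 17×3 = 294
C: 10×2 + 17×5 + 9×4 + 12×3 + 12×6 + 11×1 + 17×2 = 294
D: 10×5 + 17×2 + 9×3 + 12×2 + 12×1 + 11×2 + 17×6 = 271
E: 10×4 + 17×4 + 9×2 + 12×1 + 12×3 + 11×6 + 17×1 = 257
F: 10×6 + 17×3 + 9×6 + 12×5 + 12×5 + 11×3 + 17×5 = 403

F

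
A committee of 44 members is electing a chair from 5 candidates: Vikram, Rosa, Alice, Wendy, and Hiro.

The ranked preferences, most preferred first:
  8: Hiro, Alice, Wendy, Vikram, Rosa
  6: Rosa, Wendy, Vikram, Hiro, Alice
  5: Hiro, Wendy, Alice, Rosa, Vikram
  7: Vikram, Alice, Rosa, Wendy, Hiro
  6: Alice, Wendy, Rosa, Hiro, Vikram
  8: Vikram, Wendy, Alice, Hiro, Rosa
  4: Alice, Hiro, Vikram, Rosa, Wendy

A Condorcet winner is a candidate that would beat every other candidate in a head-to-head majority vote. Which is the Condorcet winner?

Alice

Alice vs Vikram: 23–21
Alice vs Rosa: 38–6
Alice vs Wendy: 25–19
Alice vs Hiro: 25–19
Alice beats every other candidate.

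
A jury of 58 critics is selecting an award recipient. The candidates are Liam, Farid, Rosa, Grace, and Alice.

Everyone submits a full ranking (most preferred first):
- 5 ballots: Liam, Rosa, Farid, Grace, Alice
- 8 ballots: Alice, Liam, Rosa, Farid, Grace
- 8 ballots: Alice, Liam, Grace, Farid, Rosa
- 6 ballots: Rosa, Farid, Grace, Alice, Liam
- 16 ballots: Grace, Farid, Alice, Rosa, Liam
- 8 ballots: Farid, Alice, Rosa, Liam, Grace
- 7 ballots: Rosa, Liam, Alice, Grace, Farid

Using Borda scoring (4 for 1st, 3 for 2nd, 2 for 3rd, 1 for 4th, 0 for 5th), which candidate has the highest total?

Liam: 5×4 + 8×3 + 8×3 + 6×0 + 16×0 + 8×1 + 7×3 = 97
Farid: 5×2 + 8×1 + 8×1 + 6×3 + 16×3 + 8×4 + 7×0 = 124
Rosa: 5×3 + 8×2 + 8×0 + 6×4 + 16×1 + 8×2 + 7×4 = 115
Grace: 5×1 + 8×0 + 8×2 + 6×2 + 16×4 + 8×0 + 7×1 = 104
Alice: 5×0 + 8×4 + 8×4 + 6×1 + 16×2 + 8×3 + 7×2 = 140

Alice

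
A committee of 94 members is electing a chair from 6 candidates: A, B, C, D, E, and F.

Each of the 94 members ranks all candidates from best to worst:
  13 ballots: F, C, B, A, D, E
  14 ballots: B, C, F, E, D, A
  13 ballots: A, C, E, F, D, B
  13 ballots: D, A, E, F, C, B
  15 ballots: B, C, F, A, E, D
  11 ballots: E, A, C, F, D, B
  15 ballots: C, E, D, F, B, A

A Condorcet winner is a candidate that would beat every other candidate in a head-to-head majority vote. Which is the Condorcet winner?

C

C vs A: 57–37
C vs B: 65–29
C vs D: 81–13
C vs E: 70–24
C vs F: 68–26
C beats every other candidate.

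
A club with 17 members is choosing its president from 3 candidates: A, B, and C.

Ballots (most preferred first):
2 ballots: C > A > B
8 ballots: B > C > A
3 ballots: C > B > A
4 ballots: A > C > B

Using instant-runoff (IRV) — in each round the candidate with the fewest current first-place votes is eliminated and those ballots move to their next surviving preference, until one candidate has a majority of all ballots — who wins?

C

Round 1: A 4, B 8, C 5. A eliminated.
Round 2: B 8, C 9. C has a majority (≥9).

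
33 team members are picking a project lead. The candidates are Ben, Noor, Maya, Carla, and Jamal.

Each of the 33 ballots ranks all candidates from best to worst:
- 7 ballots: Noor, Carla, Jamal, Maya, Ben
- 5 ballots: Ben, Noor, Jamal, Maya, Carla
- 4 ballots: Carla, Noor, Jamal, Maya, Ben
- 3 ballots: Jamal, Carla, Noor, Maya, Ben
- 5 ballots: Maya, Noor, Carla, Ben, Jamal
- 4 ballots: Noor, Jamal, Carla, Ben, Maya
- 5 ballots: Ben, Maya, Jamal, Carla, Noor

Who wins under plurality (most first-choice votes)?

Noor

First-place votes: Ben 10, Noor 11, Maya 5, Carla 4, Jamal 3.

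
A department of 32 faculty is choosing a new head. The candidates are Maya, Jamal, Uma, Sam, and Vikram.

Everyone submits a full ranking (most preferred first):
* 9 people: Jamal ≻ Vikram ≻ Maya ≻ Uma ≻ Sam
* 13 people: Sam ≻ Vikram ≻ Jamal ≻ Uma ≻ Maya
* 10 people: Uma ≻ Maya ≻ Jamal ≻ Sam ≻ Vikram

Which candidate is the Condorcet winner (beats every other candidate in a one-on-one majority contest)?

Jamal

Jamal vs Maya: 22–10
Jamal vs Uma: 22–10
Jamal vs Sam: 19–13
Jamal vs Vikram: 19–13
Jamal beats every other candidate.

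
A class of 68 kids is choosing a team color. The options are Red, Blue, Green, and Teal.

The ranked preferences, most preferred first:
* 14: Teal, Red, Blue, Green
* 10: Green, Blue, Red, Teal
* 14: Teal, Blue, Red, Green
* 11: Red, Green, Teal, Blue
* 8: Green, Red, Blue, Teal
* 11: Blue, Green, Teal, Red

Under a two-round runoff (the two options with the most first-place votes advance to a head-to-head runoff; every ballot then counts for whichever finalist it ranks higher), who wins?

Round 1 first-place votes: Red 11, Blue 11, Green 18, Teal 28. Teal and Green advance.
Runoff: Teal is ranked above Green on 28 ballots, Green above Teal on 40.

Green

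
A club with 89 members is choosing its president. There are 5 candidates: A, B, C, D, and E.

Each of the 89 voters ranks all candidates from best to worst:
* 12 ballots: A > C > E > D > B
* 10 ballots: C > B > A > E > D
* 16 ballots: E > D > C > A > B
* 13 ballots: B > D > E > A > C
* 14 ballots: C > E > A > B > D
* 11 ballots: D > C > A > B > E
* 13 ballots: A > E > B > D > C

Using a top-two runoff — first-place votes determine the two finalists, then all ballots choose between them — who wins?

Round 1 first-place votes: A 25, B 13, C 24, D 11, E 16. A and C advance.
Runoff: A is ranked above C on 38 ballots, C above A on 51.

C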